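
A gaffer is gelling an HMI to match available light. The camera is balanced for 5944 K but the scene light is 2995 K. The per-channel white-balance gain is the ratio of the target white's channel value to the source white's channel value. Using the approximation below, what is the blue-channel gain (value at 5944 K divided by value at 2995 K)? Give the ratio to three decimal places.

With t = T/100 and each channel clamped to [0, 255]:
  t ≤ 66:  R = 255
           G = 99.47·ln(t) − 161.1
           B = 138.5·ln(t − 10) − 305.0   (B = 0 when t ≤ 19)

At 2995 K (t = 29.95):
  B = 138.5·ln(29.95 − 10) − 305.0 = 138.5·ln 19.95 − 305.0 = 138.5·2.9932 − 305.0 = 109.562.
At 5944 K (t = 59.44):
  B = 138.5·ln(59.44 − 10) − 305.0 = 138.5·ln 49.44 − 305.0 = 138.5·3.9008 − 305.0 = 235.255.
Gain = 235.255 / 109.562 = 2.1472 → 2.147.

2.147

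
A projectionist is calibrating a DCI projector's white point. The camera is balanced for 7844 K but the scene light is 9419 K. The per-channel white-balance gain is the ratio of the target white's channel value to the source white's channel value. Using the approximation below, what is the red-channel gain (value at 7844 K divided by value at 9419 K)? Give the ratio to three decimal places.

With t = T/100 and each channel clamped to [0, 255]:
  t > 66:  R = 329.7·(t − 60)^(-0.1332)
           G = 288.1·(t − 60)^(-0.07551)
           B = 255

At 9419 K (t = 94.19):
  R = 329.7·(94.19 − 60)^(-0.1332) = 329.7·34.19^(-0.1332) = 329.7·0.62472 = 205.970.
At 7844 K (t = 78.44):
  R = 329.7·(78.44 − 60)^(-0.1332) = 329.7·18.44^(-0.1332) = 329.7·0.67827 = 223.625.
Gain = 223.625 / 205.970 = 1.0857 → 1.086.

1.086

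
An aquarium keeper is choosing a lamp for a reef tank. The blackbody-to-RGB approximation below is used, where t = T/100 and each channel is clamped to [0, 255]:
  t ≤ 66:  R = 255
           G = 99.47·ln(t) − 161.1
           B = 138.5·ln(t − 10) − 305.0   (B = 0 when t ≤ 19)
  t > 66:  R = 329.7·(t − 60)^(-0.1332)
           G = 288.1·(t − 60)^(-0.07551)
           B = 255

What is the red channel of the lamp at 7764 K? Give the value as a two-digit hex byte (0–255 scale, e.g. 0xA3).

t = 7764/100 = 77.64; the t > 66 branch applies.
R = 329.7·(77.64 − 60)^(-0.1332) = 329.7·17.64^(-0.1332) = 329.7·0.68229 = 224.950.
Rounded: 225; in hex, 0xE1.

0xE1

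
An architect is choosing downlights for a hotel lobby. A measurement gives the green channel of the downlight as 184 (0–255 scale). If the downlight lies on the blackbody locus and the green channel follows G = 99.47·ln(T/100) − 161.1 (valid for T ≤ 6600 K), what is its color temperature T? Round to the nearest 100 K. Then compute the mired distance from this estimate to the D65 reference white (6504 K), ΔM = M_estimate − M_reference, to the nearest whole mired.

+159 mireds

ln t = (184 + 161.1) / 99.47 = 3.4694.
t = e^3.4694 = 32.117.
T = 100·t = 3212 K → 3200 K to the nearest 100 K.
M_estimate = 10⁶/3200 = 312.50; M_reference = 10⁶/6504 = 153.75.
ΔM = 312.50 − 153.75 = 158.75 → +159 mireds.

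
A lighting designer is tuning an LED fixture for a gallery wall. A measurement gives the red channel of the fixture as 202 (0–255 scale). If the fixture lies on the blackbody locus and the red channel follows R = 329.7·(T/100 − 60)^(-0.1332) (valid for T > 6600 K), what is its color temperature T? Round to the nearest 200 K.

(t − 60)^(-0.1332) = 202/329.7 = 0.61268.
t − 60 = 0.61268^(1/-0.1332) = 0.61268^(-7.508) = 39.569, so t = 99.569.
T = 100·t = 9957 K → 10000 K to the nearest 200 K.

10000 K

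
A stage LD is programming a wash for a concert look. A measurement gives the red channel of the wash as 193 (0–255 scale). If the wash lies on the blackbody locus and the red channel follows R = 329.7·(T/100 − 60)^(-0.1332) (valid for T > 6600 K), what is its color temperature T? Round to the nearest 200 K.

(t − 60)^(-0.1332) = 193/329.7 = 0.58538.
t − 60 = 0.58538^(1/-0.1332) = 0.58538^(-7.508) = 55.713, so t = 115.713.
T = 100·t = 11571 K → 11600 K to the nearest 200 K.

11600 K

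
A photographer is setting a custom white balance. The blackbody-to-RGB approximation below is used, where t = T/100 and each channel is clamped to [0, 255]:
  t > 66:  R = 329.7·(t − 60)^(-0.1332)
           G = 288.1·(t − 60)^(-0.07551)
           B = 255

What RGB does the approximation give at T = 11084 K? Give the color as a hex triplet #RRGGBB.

t = 11084/100 = 110.84; the t > 66 branch applies.
R = 329.7·(110.84 − 60)^(-0.1332) = 329.7·50.84^(-0.1332) = 329.7·0.59256 = 195.368.
G = 288.1·(110.84 − 60)^(-0.07551) = 288.1·50.84^(-0.07551) = 288.1·0.74330 = 214.145.
B = 255 by definition for t > 66.
Rounded: (195, 214, 255).
In hex: #C3D6FF.

#C3D6FF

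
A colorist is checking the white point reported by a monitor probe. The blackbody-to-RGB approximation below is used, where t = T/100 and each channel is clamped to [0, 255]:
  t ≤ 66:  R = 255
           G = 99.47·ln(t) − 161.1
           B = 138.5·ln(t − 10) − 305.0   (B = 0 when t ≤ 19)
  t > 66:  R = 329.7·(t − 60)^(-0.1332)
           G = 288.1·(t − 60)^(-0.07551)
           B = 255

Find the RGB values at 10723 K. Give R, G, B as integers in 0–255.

t = 10723/100 = 107.23; the t > 66 branch applies.
R = 329.7·(107.23 − 60)^(-0.1332) = 329.7·47.23^(-0.1332) = 329.7·0.59840 = 197.294.
G = 288.1·(107.23 − 60)^(-0.07551) = 288.1·47.23^(-0.07551) = 288.1·0.74745 = 215.339.
B = 255 by definition for t > 66.
Rounded: (197, 215, 255).

R=197, G=215, B=255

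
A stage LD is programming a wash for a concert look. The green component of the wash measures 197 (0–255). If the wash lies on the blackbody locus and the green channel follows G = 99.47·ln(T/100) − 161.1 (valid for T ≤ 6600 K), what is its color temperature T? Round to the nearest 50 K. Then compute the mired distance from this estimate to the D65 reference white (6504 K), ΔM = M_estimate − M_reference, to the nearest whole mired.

ln t = (197 + 161.1) / 99.47 = 3.6001.
t = e^3.6001 = 36.601.
T = 100·t = 3660 K → 3650 K to the nearest 50 K.
M_estimate = 10⁶/3650 = 273.97; M_reference = 10⁶/6504 = 153.75.
ΔM = 273.97 − 153.75 = 120.22 → +120 mireds.

+120 mireds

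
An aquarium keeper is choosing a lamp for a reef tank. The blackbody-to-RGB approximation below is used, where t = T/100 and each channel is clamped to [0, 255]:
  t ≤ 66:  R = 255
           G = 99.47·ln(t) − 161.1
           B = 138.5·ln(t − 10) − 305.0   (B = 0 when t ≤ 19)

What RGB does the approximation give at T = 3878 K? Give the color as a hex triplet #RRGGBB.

#FFCBA0

t = 3878/100 = 38.78; the t ≤ 66 branch applies.
R = 255 by definition for t ≤ 66.
G = 99.47·ln 38.78 − 161.1 = 99.47·3.6579 − 161.1 = 202.752.
B = 138.5·ln(38.78 − 10) − 305.0 = 138.5·ln 28.78 − 305.0 = 138.5·3.3597 − 305.0 = 160.316.
Rounded: (255, 203, 160).
In hex: #FFCBA0.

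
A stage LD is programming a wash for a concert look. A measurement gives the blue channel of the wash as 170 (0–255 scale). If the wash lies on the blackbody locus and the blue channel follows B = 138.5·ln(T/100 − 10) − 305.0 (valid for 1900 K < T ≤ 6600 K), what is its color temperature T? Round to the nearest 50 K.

4100 K

ln(t − 10) = (170 + 305.0) / 138.5 = 3.4296.
t − 10 = e^3.4296 = 30.864, so t = 40.864.
T = 100·t = 4086 K → 4100 K to the nearest 50 K.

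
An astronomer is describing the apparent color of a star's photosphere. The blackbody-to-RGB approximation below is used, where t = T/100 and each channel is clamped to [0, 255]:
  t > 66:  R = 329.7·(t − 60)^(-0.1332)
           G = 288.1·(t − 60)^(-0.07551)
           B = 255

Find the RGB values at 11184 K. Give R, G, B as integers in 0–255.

t = 11184/100 = 111.84; the t > 66 branch applies.
R = 329.7·(111.84 − 60)^(-0.1332) = 329.7·51.84^(-0.1332) = 329.7·0.59103 = 194.861.
G = 288.1·(111.84 − 60)^(-0.07551) = 288.1·51.84^(-0.07551) = 288.1·0.74221 = 213.830.
B = 255 by definition for t > 66.
Rounded: (195, 214, 255).

R=195, G=214, B=255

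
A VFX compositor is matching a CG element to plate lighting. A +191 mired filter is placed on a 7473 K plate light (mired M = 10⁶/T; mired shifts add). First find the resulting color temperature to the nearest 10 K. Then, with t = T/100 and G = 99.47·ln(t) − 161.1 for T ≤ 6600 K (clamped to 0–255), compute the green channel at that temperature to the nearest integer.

M_in = 10⁶/7473 = 133.82; M_out = 133.82 + (+191) = 324.82.
T_out = 10⁶/324.82 = 3078.7 K → 3080 K; t = 30.8.
G = 99.47·ln 30.8 − 161.1 = 99.47·3.4275 − 161.1 = 179.835.
Rounded: 180.

180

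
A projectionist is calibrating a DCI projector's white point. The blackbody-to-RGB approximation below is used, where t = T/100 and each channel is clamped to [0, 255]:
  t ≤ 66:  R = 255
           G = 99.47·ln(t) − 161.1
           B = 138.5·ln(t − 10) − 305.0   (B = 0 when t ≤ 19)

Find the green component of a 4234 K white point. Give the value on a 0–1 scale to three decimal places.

t = 4234/100 = 42.34; the t ≤ 66 branch applies.
G = 99.47·ln 42.34 − 161.1 = 99.47·3.7457 − 161.1 = 211.488.
On a 0–1 scale: 211.488/255 = 0.8294 → 0.829.

0.829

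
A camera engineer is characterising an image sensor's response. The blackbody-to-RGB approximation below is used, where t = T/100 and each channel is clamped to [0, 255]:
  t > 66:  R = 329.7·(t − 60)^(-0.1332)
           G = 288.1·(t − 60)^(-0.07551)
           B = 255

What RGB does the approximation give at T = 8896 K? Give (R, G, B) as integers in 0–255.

t = 8896/100 = 88.96; the t > 66 branch applies.
R = 329.7·(88.96 − 60)^(-0.1332) = 329.7·28.96^(-0.1332) = 329.7·0.63869 = 210.575.
G = 288.1·(88.96 − 60)^(-0.07551) = 288.1·28.96^(-0.07551) = 288.1·0.77557 = 223.441.
B = 255 by definition for t > 66.
Rounded: (211, 223, 255).

(211, 223, 255)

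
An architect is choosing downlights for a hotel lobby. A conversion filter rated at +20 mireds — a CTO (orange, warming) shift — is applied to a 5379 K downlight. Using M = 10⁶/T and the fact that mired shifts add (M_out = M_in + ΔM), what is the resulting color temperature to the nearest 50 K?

M_in = 10⁶/5379 = 185.91 mireds.
M_out = 185.91 + (+20) = 205.91 mireds.
T_out = 10⁶/205.91 = 4856.5 K → 4850 K.

4850 K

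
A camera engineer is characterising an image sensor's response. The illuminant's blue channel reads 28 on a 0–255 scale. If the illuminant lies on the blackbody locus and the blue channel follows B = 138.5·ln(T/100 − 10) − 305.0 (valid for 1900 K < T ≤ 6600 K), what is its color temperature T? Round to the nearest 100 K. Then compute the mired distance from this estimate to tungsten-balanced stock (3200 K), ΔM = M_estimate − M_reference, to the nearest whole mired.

ln(t − 10) = (28 + 305.0) / 138.5 = 2.4043.
t − 10 = e^2.4043 = 11.071, so t = 21.071.
T = 100·t = 2107 K → 2100 K to the nearest 100 K.
M_estimate = 10⁶/2100 = 476.19; M_reference = 10⁶/3200 = 312.50.
ΔM = 476.19 − 312.50 = 163.69 → +164 mireds.

+164 mireds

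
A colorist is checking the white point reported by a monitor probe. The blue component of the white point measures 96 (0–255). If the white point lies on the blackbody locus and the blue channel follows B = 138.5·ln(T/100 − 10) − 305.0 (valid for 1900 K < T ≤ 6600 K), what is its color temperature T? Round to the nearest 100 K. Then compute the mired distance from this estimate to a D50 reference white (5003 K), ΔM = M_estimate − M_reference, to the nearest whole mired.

ln(t − 10) = (96 + 305.0) / 138.5 = 2.8953.
t − 10 = e^2.8953 = 18.089, so t = 28.089.
T = 100·t = 2809 K → 2800 K to the nearest 100 K.
M_estimate = 10⁶/2800 = 357.14; M_reference = 10⁶/5003 = 199.88.
ΔM = 357.14 − 199.88 = 157.26 → +157 mireds.

+157 mireds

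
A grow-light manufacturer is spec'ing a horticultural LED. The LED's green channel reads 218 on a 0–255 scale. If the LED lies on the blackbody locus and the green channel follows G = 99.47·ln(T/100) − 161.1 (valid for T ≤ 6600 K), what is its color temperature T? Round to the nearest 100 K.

4500 K

ln t = (218 + 161.1) / 99.47 = 3.8112.
t = e^3.8112 = 45.205.
T = 100·t = 4520 K → 4500 K to the nearest 100 K.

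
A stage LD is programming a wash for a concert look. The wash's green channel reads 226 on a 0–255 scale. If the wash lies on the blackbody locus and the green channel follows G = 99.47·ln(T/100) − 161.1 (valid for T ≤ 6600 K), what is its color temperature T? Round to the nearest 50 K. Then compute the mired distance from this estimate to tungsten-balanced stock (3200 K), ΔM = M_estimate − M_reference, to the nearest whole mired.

-108 mireds

ln t = (226 + 161.1) / 99.47 = 3.8916.
t = e^3.8916 = 48.990.
T = 100·t = 4899 K → 4900 K to the nearest 50 K.
M_estimate = 10⁶/4900 = 204.08; M_reference = 10⁶/3200 = 312.50.
ΔM = 204.08 − 312.50 = -108.42 → -108 mireds.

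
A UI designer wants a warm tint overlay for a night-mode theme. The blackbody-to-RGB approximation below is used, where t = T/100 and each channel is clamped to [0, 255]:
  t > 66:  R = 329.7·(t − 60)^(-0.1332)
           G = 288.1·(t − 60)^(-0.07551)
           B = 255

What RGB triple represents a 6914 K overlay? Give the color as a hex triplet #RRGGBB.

t = 6914/100 = 69.14; the t > 66 branch applies.
R = 329.7·(69.14 − 60)^(-0.1332) = 329.7·9.14^(-0.1332) = 329.7·0.74474 = 245.539.
G = 288.1·(69.14 − 60)^(-0.07551) = 288.1·9.14^(-0.07551) = 288.1·0.84613 = 243.771.
B = 255 by definition for t > 66.
Rounded: (246, 244, 255).
In hex: #F6F4FF.

#F6F4FF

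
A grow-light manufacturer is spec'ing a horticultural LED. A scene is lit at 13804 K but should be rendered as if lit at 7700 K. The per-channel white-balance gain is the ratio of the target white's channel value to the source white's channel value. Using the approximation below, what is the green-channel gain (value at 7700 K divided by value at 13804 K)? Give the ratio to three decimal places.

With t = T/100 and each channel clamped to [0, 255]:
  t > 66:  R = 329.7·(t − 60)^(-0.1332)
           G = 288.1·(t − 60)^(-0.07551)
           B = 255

1.122

At 13804 K (t = 138.04):
  G = 288.1·(138.04 − 60)^(-0.07551) = 288.1·78.04^(-0.07551) = 288.1·0.71963 = 207.326.
At 7700 K (t = 77):
  G = 288.1·(77 − 60)^(-0.07551) = 288.1·17^(-0.07551) = 288.1·0.80740 = 232.612.
Gain = 232.612 / 207.326 = 1.1220 → 1.122.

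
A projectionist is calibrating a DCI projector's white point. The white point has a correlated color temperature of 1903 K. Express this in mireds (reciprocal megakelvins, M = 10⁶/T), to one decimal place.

525.5 mireds

M = 10⁶ / 1903 = 525.486 → 525.5 mireds.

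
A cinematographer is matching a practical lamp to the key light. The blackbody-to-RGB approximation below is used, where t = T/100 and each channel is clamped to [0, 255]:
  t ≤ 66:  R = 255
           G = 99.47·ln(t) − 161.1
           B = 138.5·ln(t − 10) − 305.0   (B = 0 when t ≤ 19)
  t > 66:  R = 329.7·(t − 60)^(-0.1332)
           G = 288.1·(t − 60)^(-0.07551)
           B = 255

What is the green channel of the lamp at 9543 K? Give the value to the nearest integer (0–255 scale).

220

t = 9543/100 = 95.43; the t > 66 branch applies.
G = 288.1·(95.43 − 60)^(-0.07551) = 288.1·35.43^(-0.07551) = 288.1·0.76385 = 220.065.
Rounded: 220.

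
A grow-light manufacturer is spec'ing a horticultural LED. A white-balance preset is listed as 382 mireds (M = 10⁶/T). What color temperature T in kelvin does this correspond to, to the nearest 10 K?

T = 10⁶ / 382 = 2617.80 K → 2620 K.

2620 K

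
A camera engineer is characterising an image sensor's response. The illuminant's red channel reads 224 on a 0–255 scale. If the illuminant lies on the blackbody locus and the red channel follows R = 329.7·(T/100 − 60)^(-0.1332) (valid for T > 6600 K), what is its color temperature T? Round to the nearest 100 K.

7800 K

(t − 60)^(-0.1332) = 224/329.7 = 0.67941.
t − 60 = 0.67941^(1/-0.1332) = 0.67941^(-7.508) = 18.209, so t = 78.209.
T = 100·t = 7821 K → 7800 K to the nearest 100 K.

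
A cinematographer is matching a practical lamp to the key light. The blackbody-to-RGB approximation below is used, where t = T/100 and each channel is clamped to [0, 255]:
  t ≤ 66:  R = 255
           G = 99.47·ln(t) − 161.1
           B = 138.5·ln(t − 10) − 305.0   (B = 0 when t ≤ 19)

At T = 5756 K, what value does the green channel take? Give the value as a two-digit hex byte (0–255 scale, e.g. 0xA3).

0xF2

t = 5756/100 = 57.56; the t ≤ 66 branch applies.
G = 99.47·ln 57.56 − 161.1 = 99.47·4.0528 − 161.1 = 242.035.
Rounded: 242; in hex, 0xF2.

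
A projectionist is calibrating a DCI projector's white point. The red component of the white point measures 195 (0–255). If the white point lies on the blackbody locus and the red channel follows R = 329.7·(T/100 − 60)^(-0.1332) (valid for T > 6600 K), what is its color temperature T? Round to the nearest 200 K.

11200 K

(t − 60)^(-0.1332) = 195/329.7 = 0.59145.
t − 60 = 0.59145^(1/-0.1332) = 0.59145^(-7.508) = 51.564, so t = 111.564.
T = 100·t = 11156 K → 11200 K to the nearest 200 K.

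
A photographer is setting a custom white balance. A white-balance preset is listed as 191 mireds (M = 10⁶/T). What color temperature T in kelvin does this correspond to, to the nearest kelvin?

5236 K

T = 10⁶ / 191 = 5235.60 K → 5236 K.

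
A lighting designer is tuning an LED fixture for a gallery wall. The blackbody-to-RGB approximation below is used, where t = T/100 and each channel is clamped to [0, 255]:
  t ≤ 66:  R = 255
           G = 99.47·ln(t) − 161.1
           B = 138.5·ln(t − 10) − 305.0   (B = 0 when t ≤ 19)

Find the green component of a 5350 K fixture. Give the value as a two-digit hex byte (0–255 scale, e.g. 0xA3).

0xEB

t = 5350/100 = 53.5; the t ≤ 66 branch applies.
G = 99.47·ln 53.5 − 161.1 = 99.47·3.9797 − 161.1 = 234.759.
Rounded: 235; in hex, 0xEB.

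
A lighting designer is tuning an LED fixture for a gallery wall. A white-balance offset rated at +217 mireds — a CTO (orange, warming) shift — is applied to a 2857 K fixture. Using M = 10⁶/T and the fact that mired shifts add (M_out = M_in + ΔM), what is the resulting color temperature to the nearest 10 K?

1760 K

M_in = 10⁶/2857 = 350.02 mireds.
M_out = 350.02 + (+217) = 567.02 mireds.
T_out = 10⁶/567.02 = 1763.6 K → 1760 K.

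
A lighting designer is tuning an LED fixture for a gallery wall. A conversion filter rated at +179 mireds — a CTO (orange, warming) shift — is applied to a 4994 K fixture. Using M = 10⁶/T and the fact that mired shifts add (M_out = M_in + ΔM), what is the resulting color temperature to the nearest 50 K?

M_in = 10⁶/4994 = 200.24 mireds.
M_out = 200.24 + (+179) = 379.24 mireds.
T_out = 10⁶/379.24 = 2636.9 K → 2650 K.

2650 K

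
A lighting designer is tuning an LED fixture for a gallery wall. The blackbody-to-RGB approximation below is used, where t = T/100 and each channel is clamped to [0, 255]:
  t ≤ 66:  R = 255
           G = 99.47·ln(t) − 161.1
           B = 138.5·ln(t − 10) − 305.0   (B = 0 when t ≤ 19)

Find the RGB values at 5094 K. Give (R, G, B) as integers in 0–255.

(255, 230, 209)

t = 5094/100 = 50.94; the t ≤ 66 branch applies.
R = 255 by definition for t ≤ 66.
G = 99.47·ln 50.94 − 161.1 = 99.47·3.9306 − 161.1 = 229.882.
B = 138.5·ln(50.94 − 10) − 305.0 = 138.5·ln 40.94 − 305.0 = 138.5·3.7121 − 305.0 = 209.127.
Rounded: (255, 230, 209).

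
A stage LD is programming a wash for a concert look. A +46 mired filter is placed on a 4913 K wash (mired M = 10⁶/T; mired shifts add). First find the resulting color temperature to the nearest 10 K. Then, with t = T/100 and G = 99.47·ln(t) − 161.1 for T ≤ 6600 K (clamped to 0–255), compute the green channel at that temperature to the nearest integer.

206

M_in = 10⁶/4913 = 203.54; M_out = 203.54 + (+46) = 249.54.
T_out = 10⁶/249.54 = 4007.3 K → 4010 K; t = 40.1.
G = 99.47·ln 40.1 − 161.1 = 99.47·3.6914 − 161.1 = 206.081.
Rounded: 206.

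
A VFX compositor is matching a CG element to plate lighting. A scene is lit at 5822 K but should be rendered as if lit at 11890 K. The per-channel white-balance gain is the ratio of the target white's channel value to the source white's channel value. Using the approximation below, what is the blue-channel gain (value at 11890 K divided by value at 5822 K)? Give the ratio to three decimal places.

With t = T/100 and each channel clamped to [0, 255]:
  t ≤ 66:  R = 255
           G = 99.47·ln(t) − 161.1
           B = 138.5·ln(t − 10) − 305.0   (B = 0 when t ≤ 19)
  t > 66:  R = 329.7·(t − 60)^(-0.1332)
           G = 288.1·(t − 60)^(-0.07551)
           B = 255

At 5822 K (t = 58.22):
  B = 138.5·ln(58.22 − 10) − 305.0 = 138.5·ln 48.22 − 305.0 = 138.5·3.8758 − 305.0 = 231.795.
At 11890 K (t = 118.9):
  B = 255 by definition for t > 66.
Gain = 255.000 / 231.795 = 1.1001 → 1.100.

1.100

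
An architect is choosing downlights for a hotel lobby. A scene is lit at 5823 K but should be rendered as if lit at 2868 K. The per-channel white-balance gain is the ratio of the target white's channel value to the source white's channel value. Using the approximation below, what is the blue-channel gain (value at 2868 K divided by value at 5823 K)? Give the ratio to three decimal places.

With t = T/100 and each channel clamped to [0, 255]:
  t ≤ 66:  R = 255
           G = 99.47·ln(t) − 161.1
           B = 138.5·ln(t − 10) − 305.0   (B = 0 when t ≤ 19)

At 5823 K (t = 58.23):
  B = 138.5·ln(58.23 − 10) − 305.0 = 138.5·ln 48.23 − 305.0 = 138.5·3.8760 − 305.0 = 231.823.
At 2868 K (t = 28.68):
  B = 138.5·ln(28.68 − 10) − 305.0 = 138.5·ln 18.68 − 305.0 = 138.5·2.9275 − 305.0 = 100.452.
Gain = 100.452 / 231.823 = 0.4333 → 0.433.

0.433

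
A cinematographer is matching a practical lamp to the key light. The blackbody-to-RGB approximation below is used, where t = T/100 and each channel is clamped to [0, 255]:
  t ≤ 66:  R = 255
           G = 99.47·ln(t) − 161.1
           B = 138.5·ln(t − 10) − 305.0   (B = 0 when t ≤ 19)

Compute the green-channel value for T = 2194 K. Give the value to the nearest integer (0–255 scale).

t = 2194/100 = 21.94; the t ≤ 66 branch applies.
G = 99.47·ln 21.94 − 161.1 = 99.47·3.0883 − 161.1 = 146.094.
Rounded: 146.

146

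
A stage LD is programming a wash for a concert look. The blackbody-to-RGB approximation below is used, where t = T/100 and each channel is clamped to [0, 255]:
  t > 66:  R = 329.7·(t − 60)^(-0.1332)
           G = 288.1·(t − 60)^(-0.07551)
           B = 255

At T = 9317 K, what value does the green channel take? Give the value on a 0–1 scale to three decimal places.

0.867

t = 9317/100 = 93.17; the t > 66 branch applies.
G = 288.1·(93.17 − 60)^(-0.07551) = 288.1·33.17^(-0.07551) = 288.1·0.76766 = 221.163.
On a 0–1 scale: 221.163/255 = 0.8673 → 0.867.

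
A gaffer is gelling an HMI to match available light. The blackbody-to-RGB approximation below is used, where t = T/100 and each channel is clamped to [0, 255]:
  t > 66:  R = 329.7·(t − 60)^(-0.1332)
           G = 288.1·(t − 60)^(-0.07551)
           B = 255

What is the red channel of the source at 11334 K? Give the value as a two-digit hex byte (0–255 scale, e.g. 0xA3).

0xC2

t = 11334/100 = 113.34; the t > 66 branch applies.
R = 329.7·(113.34 − 60)^(-0.1332) = 329.7·53.34^(-0.1332) = 329.7·0.58878 = 194.122.
Rounded: 194; in hex, 0xC2.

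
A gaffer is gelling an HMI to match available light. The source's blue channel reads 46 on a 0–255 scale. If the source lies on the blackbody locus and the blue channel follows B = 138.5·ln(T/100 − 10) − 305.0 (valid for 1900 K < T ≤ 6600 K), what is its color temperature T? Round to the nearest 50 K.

2250 K

ln(t − 10) = (46 + 305.0) / 138.5 = 2.5343.
t − 10 = e^2.5343 = 12.608, so t = 22.608.
T = 100·t = 2261 K → 2250 K to the nearest 50 K.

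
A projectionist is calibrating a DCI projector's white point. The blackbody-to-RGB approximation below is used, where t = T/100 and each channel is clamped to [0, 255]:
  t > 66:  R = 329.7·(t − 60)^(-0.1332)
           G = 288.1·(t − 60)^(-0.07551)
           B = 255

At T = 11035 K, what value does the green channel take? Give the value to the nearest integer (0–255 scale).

t = 11035/100 = 110.35; the t > 66 branch applies.
G = 288.1·(110.35 − 60)^(-0.07551) = 288.1·50.35^(-0.07551) = 288.1·0.74384 = 214.302.
Rounded: 214.

214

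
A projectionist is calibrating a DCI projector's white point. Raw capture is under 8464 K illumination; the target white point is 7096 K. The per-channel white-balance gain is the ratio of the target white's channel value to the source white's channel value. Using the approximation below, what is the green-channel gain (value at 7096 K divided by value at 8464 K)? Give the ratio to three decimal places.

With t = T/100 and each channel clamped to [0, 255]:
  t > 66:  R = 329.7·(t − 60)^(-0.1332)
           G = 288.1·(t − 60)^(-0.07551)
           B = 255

1.063

At 8464 K (t = 84.64):
  G = 288.1·(84.64 − 60)^(-0.07551) = 288.1·24.64^(-0.07551) = 288.1·0.78509 = 226.183.
At 7096 K (t = 70.96):
  G = 288.1·(70.96 − 60)^(-0.07551) = 288.1·10.96^(-0.07551) = 288.1·0.83461 = 240.451.
Gain = 240.451 / 226.183 = 1.0631 → 1.063.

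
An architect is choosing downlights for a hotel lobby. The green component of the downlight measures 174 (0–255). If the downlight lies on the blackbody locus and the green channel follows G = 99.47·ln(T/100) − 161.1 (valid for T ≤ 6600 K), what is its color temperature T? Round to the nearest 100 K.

ln t = (174 + 161.1) / 99.47 = 3.3689.
t = e^3.3689 = 29.045.
T = 100·t = 2905 K → 2900 K to the nearest 100 K.

2900 K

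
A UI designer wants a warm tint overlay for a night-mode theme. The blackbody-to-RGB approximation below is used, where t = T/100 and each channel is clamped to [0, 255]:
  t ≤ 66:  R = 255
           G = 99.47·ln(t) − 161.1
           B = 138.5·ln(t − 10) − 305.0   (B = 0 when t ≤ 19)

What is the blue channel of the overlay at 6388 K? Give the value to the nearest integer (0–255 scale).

t = 6388/100 = 63.88; the t ≤ 66 branch applies.
B = 138.5·ln(63.88 − 10) − 305.0 = 138.5·ln 53.88 − 305.0 = 138.5·3.9868 − 305.0 = 247.166.
Rounded: 247.

247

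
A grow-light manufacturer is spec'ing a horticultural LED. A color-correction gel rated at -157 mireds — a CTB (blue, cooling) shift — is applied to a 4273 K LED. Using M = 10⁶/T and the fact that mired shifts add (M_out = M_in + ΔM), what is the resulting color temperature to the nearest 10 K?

12980 K

M_in = 10⁶/4273 = 234.03 mireds.
M_out = 234.03 + (-157) = 77.03 mireds.
T_out = 10⁶/77.03 = 12982.4 K → 12980 K.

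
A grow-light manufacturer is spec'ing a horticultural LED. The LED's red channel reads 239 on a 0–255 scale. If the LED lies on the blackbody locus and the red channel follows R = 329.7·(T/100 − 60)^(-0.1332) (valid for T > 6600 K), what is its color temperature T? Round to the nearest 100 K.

(t − 60)^(-0.1332) = 239/329.7 = 0.72490.
t − 60 = 0.72490^(1/-0.1332) = 0.72490^(-7.508) = 11.193, so t = 71.193.
T = 100·t = 7119 K → 7100 K to the nearest 100 K.

7100 K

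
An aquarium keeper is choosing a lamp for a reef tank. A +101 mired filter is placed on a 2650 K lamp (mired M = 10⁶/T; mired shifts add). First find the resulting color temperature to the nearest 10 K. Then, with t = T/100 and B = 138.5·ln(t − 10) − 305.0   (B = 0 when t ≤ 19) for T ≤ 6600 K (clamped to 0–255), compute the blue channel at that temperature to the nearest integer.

26

M_in = 10⁶/2650 = 377.36; M_out = 377.36 + (+101) = 478.36.
T_out = 10⁶/478.36 = 2090.5 K → 2090 K; t = 20.9.
B = 138.5·ln(20.9 − 10) − 305.0 = 138.5·ln 10.9 − 305.0 = 138.5·2.3888 − 305.0 = 25.844.
Rounded: 26.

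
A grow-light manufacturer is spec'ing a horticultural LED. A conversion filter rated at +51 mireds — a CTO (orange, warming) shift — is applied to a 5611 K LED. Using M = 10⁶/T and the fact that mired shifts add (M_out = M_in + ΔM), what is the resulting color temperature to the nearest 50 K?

M_in = 10⁶/5611 = 178.22 mireds.
M_out = 178.22 + (+51) = 229.22 mireds.
T_out = 10⁶/229.22 = 4362.6 K → 4350 K.

4350 K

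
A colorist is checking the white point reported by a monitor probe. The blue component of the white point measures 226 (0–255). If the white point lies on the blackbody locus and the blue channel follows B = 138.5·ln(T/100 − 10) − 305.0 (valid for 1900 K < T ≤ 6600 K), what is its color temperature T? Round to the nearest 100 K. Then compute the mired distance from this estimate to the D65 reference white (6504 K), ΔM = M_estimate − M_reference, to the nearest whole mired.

+25 mireds

ln(t − 10) = (226 + 305.0) / 138.5 = 3.8339.
t − 10 = e^3.8339 = 46.244, so t = 56.244.
T = 100·t = 5624 K → 5600 K to the nearest 100 K.
M_estimate = 10⁶/5600 = 178.57; M_reference = 10⁶/6504 = 153.75.
ΔM = 178.57 − 153.75 = 24.82 → +25 mireds.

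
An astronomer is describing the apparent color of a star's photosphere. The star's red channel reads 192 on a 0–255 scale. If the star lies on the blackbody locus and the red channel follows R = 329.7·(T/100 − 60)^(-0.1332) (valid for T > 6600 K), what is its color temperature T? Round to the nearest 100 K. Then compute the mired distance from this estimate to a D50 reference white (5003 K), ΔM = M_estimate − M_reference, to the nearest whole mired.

-115 mireds

(t − 60)^(-0.1332) = 192/329.7 = 0.58235.
t − 60 = 0.58235^(1/-0.1332) = 0.58235^(-7.508) = 57.929, so t = 117.929.
T = 100·t = 11793 K → 11800 K to the nearest 100 K.
M_estimate = 10⁶/11800 = 84.75; M_reference = 10⁶/5003 = 199.88.
ΔM = 84.75 − 199.88 = -115.13 → -115 mireds.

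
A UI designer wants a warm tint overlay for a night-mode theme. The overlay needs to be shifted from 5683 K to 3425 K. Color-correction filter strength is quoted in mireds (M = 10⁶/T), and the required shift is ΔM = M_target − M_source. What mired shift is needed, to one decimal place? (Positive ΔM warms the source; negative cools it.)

+116.0 mireds

M_source = 10⁶/5683 = 175.963; M_target = 10⁶/3425 = 291.971.
ΔM = 291.971 − 175.963 = 116.007 → +116.0 mireds, a warming shift.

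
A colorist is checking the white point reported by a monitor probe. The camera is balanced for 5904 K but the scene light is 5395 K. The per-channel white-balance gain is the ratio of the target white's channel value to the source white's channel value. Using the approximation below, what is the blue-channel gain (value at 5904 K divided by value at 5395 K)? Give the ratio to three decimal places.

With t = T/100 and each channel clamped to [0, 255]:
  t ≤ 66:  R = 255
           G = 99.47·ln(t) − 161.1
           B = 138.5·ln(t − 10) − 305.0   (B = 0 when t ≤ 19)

1.069

At 5395 K (t = 53.95):
  B = 138.5·ln(53.95 − 10) − 305.0 = 138.5·ln 43.95 − 305.0 = 138.5·3.7831 − 305.0 = 218.953.
At 5904 K (t = 59.04):
  B = 138.5·ln(59.04 − 10) − 305.0 = 138.5·ln 49.04 − 305.0 = 138.5·3.8926 − 305.0 = 234.130.
Gain = 234.130 / 218.953 = 1.0693 → 1.069.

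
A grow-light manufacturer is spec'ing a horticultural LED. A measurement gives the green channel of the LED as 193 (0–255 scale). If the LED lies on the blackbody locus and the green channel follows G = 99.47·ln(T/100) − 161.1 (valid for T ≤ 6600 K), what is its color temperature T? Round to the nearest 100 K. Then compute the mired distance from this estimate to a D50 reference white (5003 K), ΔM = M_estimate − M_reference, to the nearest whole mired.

ln t = (193 + 161.1) / 99.47 = 3.5599.
t = e^3.5599 = 35.159.
T = 100·t = 3516 K → 3500 K to the nearest 100 K.
M_estimate = 10⁶/3500 = 285.71; M_reference = 10⁶/5003 = 199.88.
ΔM = 285.71 − 199.88 = 85.83 → +86 mireds.

+86 mireds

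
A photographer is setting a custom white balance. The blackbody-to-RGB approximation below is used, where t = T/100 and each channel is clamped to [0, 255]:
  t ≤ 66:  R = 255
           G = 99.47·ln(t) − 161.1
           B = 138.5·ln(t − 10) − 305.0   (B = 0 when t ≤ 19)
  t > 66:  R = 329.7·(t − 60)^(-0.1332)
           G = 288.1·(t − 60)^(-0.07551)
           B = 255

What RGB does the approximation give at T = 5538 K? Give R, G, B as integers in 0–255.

R=255, G=238, B=223

t = 5538/100 = 55.38; the t ≤ 66 branch applies.
R = 255 by definition for t ≤ 66.
G = 99.47·ln 55.38 − 161.1 = 99.47·4.0142 − 161.1 = 238.194.
B = 138.5·ln(55.38 − 10) − 305.0 = 138.5·ln 45.38 − 305.0 = 138.5·3.8151 − 305.0 = 223.387.
Rounded: (255, 238, 223).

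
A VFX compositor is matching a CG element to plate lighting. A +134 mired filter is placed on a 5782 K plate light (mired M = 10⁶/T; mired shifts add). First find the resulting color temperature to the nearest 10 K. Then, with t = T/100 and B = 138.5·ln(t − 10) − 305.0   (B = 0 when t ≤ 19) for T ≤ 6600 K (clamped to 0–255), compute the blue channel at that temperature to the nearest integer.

M_in = 10⁶/5782 = 172.95; M_out = 172.95 + (+134) = 306.95.
T_out = 10⁶/306.95 = 3257.9 K → 3260 K; t = 32.6.
B = 138.5·ln(32.6 − 10) − 305.0 = 138.5·ln 22.6 − 305.0 = 138.5·3.1179 − 305.0 = 126.836.
Rounded: 127.

127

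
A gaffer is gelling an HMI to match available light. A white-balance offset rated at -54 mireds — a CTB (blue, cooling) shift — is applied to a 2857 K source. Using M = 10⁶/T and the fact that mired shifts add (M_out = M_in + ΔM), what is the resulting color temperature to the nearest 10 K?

M_in = 10⁶/2857 = 350.02 mireds.
M_out = 350.02 + (-54) = 296.02 mireds.
T_out = 10⁶/296.02 = 3378.2 K → 3380 K.

3380 K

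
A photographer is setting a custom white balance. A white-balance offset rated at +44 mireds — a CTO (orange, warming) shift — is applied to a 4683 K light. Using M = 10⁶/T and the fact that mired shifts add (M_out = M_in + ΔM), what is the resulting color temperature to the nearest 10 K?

3880 K

M_in = 10⁶/4683 = 213.54 mireds.
M_out = 213.54 + (+44) = 257.54 mireds.
T_out = 10⁶/257.54 = 3882.9 K → 3880 K.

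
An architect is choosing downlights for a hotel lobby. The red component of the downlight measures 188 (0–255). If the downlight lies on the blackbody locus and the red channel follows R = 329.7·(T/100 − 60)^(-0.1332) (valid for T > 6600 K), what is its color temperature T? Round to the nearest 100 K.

12800 K

(t − 60)^(-0.1332) = 188/329.7 = 0.57022.
t − 60 = 0.57022^(1/-0.1332) = 0.57022^(-7.508) = 67.848, so t = 127.848.
T = 100·t = 12785 K → 12800 K to the nearest 100 K.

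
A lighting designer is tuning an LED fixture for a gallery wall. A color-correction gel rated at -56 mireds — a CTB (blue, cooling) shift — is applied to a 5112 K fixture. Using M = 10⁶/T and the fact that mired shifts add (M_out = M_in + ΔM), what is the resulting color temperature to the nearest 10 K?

7160 K

M_in = 10⁶/5112 = 195.62 mireds.
M_out = 195.62 + (-56) = 139.62 mireds.
T_out = 10⁶/139.62 = 7162.4 K → 7160 K.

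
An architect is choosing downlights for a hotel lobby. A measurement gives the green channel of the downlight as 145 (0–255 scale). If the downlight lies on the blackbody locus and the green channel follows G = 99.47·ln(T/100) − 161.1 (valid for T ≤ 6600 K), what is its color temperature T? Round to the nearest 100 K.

2200 K

ln t = (145 + 161.1) / 99.47 = 3.0773.
t = e^3.0773 = 21.700.
T = 100·t = 2170 K → 2200 K to the nearest 100 K.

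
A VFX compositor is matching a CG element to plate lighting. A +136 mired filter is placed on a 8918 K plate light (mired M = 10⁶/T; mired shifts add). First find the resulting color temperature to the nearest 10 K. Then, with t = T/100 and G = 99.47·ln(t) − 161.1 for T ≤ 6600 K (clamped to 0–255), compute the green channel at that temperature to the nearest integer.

M_in = 10⁶/8918 = 112.13; M_out = 112.13 + (+136) = 248.13.
T_out = 10⁶/248.13 = 4030.1 K → 4030 K; t = 40.3.
G = 99.47·ln 40.3 − 161.1 = 99.47·3.6964 − 161.1 = 206.576.
Rounded: 207.

207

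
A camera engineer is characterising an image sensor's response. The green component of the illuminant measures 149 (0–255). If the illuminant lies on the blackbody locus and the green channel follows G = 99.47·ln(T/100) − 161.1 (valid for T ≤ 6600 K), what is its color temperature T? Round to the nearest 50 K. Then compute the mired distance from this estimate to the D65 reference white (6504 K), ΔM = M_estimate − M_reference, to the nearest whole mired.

ln t = (149 + 161.1) / 99.47 = 3.1175.
t = e^3.1175 = 22.590.
T = 100·t = 2259 K → 2250 K to the nearest 50 K.
M_estimate = 10⁶/2250 = 444.44; M_reference = 10⁶/6504 = 153.75.
ΔM = 444.44 − 153.75 = 290.69 → +291 mireds.

+291 mireds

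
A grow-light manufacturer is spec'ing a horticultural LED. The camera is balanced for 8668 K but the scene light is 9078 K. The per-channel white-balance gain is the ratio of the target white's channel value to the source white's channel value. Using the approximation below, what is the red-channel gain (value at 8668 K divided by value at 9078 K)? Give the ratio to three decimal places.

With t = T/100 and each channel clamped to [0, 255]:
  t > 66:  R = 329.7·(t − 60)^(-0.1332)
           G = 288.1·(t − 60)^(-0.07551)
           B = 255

1.019

At 9078 K (t = 90.78):
  R = 329.7·(90.78 − 60)^(-0.1332) = 329.7·30.78^(-0.1332) = 329.7·0.63352 = 208.873.
At 8668 K (t = 86.68):
  R = 329.7·(86.68 − 60)^(-0.1332) = 329.7·26.68^(-0.1332) = 329.7·0.64570 = 212.888.
Gain = 212.888 / 208.873 = 1.0192 → 1.019.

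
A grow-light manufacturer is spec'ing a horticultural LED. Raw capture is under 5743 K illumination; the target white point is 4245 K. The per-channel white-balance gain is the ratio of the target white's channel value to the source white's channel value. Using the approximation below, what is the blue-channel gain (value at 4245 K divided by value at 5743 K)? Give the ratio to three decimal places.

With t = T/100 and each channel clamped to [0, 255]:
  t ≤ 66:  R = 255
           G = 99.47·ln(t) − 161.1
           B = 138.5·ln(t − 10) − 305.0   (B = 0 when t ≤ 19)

0.771

At 5743 K (t = 57.43):
  B = 138.5·ln(57.43 − 10) − 305.0 = 138.5·ln 47.43 − 305.0 = 138.5·3.8593 − 305.0 = 229.507.
At 4245 K (t = 42.45):
  B = 138.5·ln(42.45 − 10) − 305.0 = 138.5·ln 32.45 − 305.0 = 138.5·3.4797 − 305.0 = 176.939.
Gain = 176.939 / 229.507 = 0.7710 → 0.771.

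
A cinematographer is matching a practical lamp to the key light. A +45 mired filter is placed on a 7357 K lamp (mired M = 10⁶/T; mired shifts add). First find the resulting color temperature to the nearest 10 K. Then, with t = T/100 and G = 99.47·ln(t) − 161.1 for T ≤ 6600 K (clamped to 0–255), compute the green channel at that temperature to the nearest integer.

M_in = 10⁶/7357 = 135.92; M_out = 135.92 + (+45) = 180.92.
T_out = 10⁶/180.92 = 5527.2 K → 5530 K; t = 55.3.
G = 99.47·ln 55.3 − 161.1 = 99.47·4.0128 − 161.1 = 238.051.
Rounded: 238.

238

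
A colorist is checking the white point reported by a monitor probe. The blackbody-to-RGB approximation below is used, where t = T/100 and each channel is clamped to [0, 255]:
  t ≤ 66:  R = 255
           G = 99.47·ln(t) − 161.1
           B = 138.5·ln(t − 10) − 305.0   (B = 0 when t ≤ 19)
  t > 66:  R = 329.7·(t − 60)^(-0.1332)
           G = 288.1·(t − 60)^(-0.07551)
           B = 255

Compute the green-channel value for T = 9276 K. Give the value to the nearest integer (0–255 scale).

221

t = 9276/100 = 92.76; the t > 66 branch applies.
G = 288.1·(92.76 − 60)^(-0.07551) = 288.1·32.76^(-0.07551) = 288.1·0.76838 = 221.370.
Rounded: 221.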